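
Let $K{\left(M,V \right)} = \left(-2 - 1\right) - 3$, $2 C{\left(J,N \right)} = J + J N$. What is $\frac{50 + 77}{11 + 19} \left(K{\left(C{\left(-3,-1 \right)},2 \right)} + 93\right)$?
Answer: $\frac{3683}{10} \approx 368.3$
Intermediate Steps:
$C{\left(J,N \right)} = \frac{J}{2} + \frac{J N}{2}$ ($C{\left(J,N \right)} = \frac{J + J N}{2} = \frac{J}{2} + \frac{J N}{2}$)
$K{\left(M,V \right)} = -6$ ($K{\left(M,V \right)} = -3 - 3 = -6$)
$\frac{50 + 77}{11 + 19} \left(K{\left(C{\left(-3,-1 \right)},2 \right)} + 93\right) = \frac{50 + 77}{11 + 19} \left(-6 + 93\right) = \frac{127}{30} \cdot 87 = \frac{3683}{10}$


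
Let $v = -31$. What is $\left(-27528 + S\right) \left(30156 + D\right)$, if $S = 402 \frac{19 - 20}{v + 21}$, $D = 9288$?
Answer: $- \frac{5421143916}{5} \approx -1.0842 \cdot 10^{9}$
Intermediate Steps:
$S = \frac{201}{5}$ ($S = 402 \frac{19 - 20}{-31 + 21} = 402 \left(- \frac{1}{-10}\right) = 402 \left(\left(-1\right) \left(- \frac{1}{10}\right)\right) = 402 \cdot \frac{1}{10} = \frac{201}{5} \approx 40.2$)
$\left(-27528 + S\right) \left(30156 + D\right) = \left(-27528 + \frac{201}{5}\right) \left(30156 + 9288\right) = \left(- \frac{137439}{5}\right) 39444 = - \frac{5421143916}{5}$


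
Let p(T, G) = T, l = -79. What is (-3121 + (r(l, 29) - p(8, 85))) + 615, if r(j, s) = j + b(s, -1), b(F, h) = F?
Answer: -2564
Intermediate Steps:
r(j, s) = j + s
(-3121 + (r(l, 29) - p(8, 85))) + 615 = (-3121 + ((-79 + 29) - 1*8)) + 615 = (-3121 + (-50 - 8)) + 615 = (-3121 - 58) + 615 = -3179 + 615 = -2564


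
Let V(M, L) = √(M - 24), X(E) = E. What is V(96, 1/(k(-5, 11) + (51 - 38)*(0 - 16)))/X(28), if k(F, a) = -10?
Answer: 3*√2/14 ≈ 0.30305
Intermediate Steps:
V(M, L) = √(-24 + M)
V(96, 1/(k(-5, 11) + (51 - 38)*(0 - 16)))/X(28) = √(-24 + 96)/28 = √72*(1/28) = (6*√2)*(1/28) = 3*√2/14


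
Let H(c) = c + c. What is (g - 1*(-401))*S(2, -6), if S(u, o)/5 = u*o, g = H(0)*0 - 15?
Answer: -23160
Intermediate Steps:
H(c) = 2*c
g = -15 (g = (2*0)*0 - 15 = 0*0 - 15 = 0 - 15 = -15)
S(u, o) = 5*o*u (S(u, o) = 5*(u*o) = 5*(o*u) = 5*o*u)
(g - 1*(-401))*S(2, -6) = (-15 - 1*(-401))*(5*(-6)*2) = (-15 + 401)*(-60) = 386*(-60) = -23160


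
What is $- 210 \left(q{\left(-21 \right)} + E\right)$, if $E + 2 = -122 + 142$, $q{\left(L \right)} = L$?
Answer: $630$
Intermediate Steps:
$E = 18$ ($E = -2 + \left(-122 + 142\right) = -2 + 20 = 18$)
$- 210 \left(q{\left(-21 \right)} + E\right) = - 210 \left(-21 + 18\right) = \left(-210\right) \left(-3\right) = 630$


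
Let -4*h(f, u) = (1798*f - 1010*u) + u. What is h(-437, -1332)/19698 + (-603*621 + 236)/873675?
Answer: -86204274439/11473100100 ≈ -7.5136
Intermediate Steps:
h(f, u) = -899*f/2 + 1009*u/4 (h(f, u) = -((1798*f - 1010*u) + u)/4 = -((-1010*u + 1798*f) + u)/4 = -(-1009*u + 1798*f)/4 = -899*f/2 + 1009*u/4)
h(-437, -1332)/19698 + (-603*621 + 236)/873675 = (-899/2*(-437) + (1009/4)*(-1332))/19698 + (-603*621 + 236)/873675 = (392863/2 - 335997)*(1/19698) + (-374463 + 236)*(1/873675) = -279131/2*1/19698 - 374227*1/873675 = -279131/39396 - 374227/873675 = -86204274439/11473100100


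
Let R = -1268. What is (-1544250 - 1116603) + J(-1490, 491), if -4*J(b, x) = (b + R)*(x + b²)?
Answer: 3056873283/2 ≈ 1.5284e+9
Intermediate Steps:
J(b, x) = -(-1268 + b)*(x + b²)/4 (J(b, x) = -(b - 1268)*(x + b²)/4 = -(-1268 + b)*(x + b²)/4)
(-1544250 - 1116603) + J(-1490, 491) = (-1544250 - 1116603) + (317*491 + 317*(-1490)² - ¼*(-1490)³ - ¼*(-1490)*491) = -2660853 + (155647 + 317*2220100 - ¼*(-3307949000) + 365795/2) = -2660853 + (155647 + 703771700 + 826987250 + 365795/2) = -2660853 + 3062194989/2 = 3056873283/2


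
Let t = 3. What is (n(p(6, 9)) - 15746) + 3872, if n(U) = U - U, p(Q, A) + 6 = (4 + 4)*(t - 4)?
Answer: -11874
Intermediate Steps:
p(Q, A) = -14 (p(Q, A) = -6 + (4 + 4)*(3 - 4) = -6 + 8*(-1) = -6 - 8 = -14)
n(U) = 0
(n(p(6, 9)) - 15746) + 3872 = (0 - 15746) + 3872 = -15746 + 3872 = -11874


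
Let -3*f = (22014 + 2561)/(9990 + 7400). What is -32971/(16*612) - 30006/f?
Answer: 3065542805903/48127680 ≈ 63696.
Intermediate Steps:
f = -4915/10434 (f = -(22014 + 2561)/(3*(9990 + 7400)) = -24575/(3*17390) = -1/3*4915/3478 = -4915/10434 ≈ -0.47106)
-32971/(16*612) - 30006/f = -32971/(16*612) - 30006/(-4915/10434) = -32971/9792 - 30006*(-10434/4915) = -32971*1/9792 + 313082604/4915 = -32971/9792 + 313082604/4915 = 3065542805903/48127680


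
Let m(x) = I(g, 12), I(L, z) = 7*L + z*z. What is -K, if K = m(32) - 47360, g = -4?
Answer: 47244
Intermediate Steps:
I(L, z) = z² + 7*L (I(L, z) = 7*L + z² = z² + 7*L)
m(x) = 116 (m(x) = 12² + 7*(-4) = 144 - 28 = 116)
K = -47244 (K = 116 - 47360 = -47244)
-K = -1*(-47244) = 47244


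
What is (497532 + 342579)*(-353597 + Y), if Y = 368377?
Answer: 12416840580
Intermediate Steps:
(497532 + 342579)*(-353597 + Y) = (497532 + 342579)*(-353597 + 368377) = 840111*14780 = 12416840580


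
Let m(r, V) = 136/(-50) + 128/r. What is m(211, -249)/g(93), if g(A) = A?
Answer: -3716/163525 ≈ -0.022724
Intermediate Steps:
m(r, V) = -68/25 + 128/r (m(r, V) = 136*(-1/50) + 128/r = -68/25 + 128/r)
m(211, -249)/g(93) = (-68/25 + 128/211)/93 = (-68/25 + 128*(1/211))*(1/93) = (-68/25 + 128/211)*(1/93) = -11148/5275*1/93 = -3716/163525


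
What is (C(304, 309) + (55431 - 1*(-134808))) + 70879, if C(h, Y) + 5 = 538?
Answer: 261651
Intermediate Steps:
C(h, Y) = 533 (C(h, Y) = -5 + 538 = 533)
(C(304, 309) + (55431 - 1*(-134808))) + 70879 = (533 + (55431 - 1*(-134808))) + 70879 = (533 + (55431 + 134808)) + 70879 = (533 + 190239) + 70879 = 190772 + 70879 = 261651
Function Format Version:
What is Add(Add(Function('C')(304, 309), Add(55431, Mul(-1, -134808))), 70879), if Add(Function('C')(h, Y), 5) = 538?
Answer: 261651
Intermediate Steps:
Function('C')(h, Y) = 533 (Function('C')(h, Y) = Add(-5, 538) = 533)
Add(Add(Function('C')(304, 309), Add(55431, Mul(-1, -134808))), 70879) = Add(Add(533, Add(55431, Mul(-1, -134808))), 70879) = Add(Add(533, Add(55431, 134808)), 70879) = Add(Add(533, 190239), 70879) = Add(190772, 70879) = 261651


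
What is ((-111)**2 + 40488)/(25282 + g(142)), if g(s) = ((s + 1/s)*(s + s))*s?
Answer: 52809/5752142 ≈ 0.0091808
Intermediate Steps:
g(s) = 2*s**2*(s + 1/s) (g(s) = ((s + 1/s)*(2*s))*s = (2*s*(s + 1/s))*s = 2*s**2*(s + 1/s))
((-111)**2 + 40488)/(25282 + g(142)) = ((-111)**2 + 40488)/(25282 + 2*142*(1 + 142**2)) = (12321 + 40488)/(25282 + 2*142*(1 + 20164)) = 52809/(25282 + 2*142*20165) = 52809/(25282 + 5726860) = 52809/5752142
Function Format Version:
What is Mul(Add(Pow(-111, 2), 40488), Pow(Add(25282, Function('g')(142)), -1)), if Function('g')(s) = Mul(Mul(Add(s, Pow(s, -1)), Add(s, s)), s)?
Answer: Rational(52809, 5752142) ≈ 0.0091808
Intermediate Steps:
Function('g')(s) = Mul(2, Pow(s, 2), Add(s, Pow(s, -1))) (Function('g')(s) = Mul(Mul(Add(s, Pow(s, -1)), Mul(2, s)), s) = Mul(Mul(2, s, Add(s, Pow(s, -1))), s) = Mul(2, Pow(s, 2), Add(s, Pow(s, -1))))
Mul(Add(Pow(-111, 2), 40488), Pow(Add(25282, Function('g')(142)), -1)) = Mul(Add(Pow(-111, 2), 40488), Pow(Add(25282, Mul(2, 142, Add(1, Pow(142, 2)))), -1)) = Mul(Add(12321, 40488), Pow(Add(25282, Mul(2, 142, Add(1, 20164))), -1)) = Mul(52809, Pow(Add(25282, Mul(2, 142, 20165)), -1)) = Mul(52809, Pow(Add(25282, 5726860), -1)) = Mul(52809, Pow(5752142, -1)) = Mul(52809, Rational(1, 5752142)) = Rational(52809, 5752142)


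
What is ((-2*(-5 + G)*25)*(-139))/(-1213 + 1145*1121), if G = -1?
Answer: -3475/106861 ≈ -0.032519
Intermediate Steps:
((-2*(-5 + G)*25)*(-139))/(-1213 + 1145*1121) = ((-2*(-5 - 1)*25)*(-139))/(-1213 + 1145*1121) = ((-2*(-6)*25)*(-139))/(-1213 + 1283545) = ((12*25)*(-139))/1282332 = (300*(-139))*(1/1282332) = -41700*1/1282332 = -3475/106861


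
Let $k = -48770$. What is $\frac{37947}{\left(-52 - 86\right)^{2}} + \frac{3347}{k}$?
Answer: $\frac{297822487}{154795980} \approx 1.924$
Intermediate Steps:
$\frac{37947}{\left(-52 - 86\right)^{2}} + \frac{3347}{k} = \frac{37947}{\left(-52 - 86\right)^{2}} + \frac{3347}{-48770} = \frac{37947}{\left(-138\right)^{2}} + 3347 \left(- \frac{1}{48770}\right) = \frac{37947}{19044} - \frac{3347}{48770} = 37947 \cdot \frac{1}{19044} - \frac{3347}{48770} = \frac{12649}{6348} - \frac{3347}{48770} = \frac{297822487}{154795980}$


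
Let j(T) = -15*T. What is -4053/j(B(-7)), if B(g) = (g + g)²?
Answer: 193/140 ≈ 1.3786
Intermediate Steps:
B(g) = 4*g² (B(g) = (2*g)² = 4*g²)
-4053/j(B(-7)) = -4053/((-60*(-7)²)) = -4053/((-60*49)) = -4053/((-15*196)) = -4053/(-2940) = -4053*(-1/2940) = 193/140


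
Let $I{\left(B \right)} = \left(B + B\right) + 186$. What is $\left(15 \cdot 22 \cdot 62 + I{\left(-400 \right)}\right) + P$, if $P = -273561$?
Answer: $-253715$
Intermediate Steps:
$I{\left(B \right)} = 186 + 2 B$ ($I{\left(B \right)} = 2 B + 186 = 186 + 2 B$)
$\left(15 \cdot 22 \cdot 62 + I{\left(-400 \right)}\right) + P = \left(15 \cdot 22 \cdot 62 + \left(186 + 2 \left(-400\right)\right)\right) - 273561 = \left(330 \cdot 62 + \left(186 - 800\right)\right) - 273561 = \left(20460 - 614\right) - 273561 = 19846 - 273561 = -253715$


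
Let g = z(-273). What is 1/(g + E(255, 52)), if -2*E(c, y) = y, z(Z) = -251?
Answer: -1/277 ≈ -0.0036101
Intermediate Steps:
g = -251
E(c, y) = -y/2
1/(g + E(255, 52)) = 1/(-251 - 1/2*52) = 1/(-251 - 26) = 1/(-277) = -1/277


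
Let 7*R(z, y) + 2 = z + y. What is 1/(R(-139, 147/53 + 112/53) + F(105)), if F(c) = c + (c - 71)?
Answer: 371/44355 ≈ 0.0083643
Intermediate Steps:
F(c) = -71 + 2*c (F(c) = c + (-71 + c) = -71 + 2*c)
R(z, y) = -2/7 + y/7 + z/7 (R(z, y) = -2/7 + (z + y)/7 = -2/7 + (y + z)/7 = -2/7 + (y/7 + z/7) = -2/7 + y/7 + z/7)
1/(R(-139, 147/53 + 112/53) + F(105)) = 1/((-2/7 + (147/53 + 112/53)/7 + (⅐)*(-139)) + (-71 + 2*105)) = 1/((-2/7 + (147*(1/53) + 112*(1/53))/7 - 139/7) + (-71 + 210)) = 1/((-2/7 + (147/53 + 112/53)/7 - 139/7) + 139) = 1/((-2/7 + (⅐)*(259/53) - 139/7) + 139) = 1/((-2/7 + 37/53 - 139/7) + 139) = 1/(-7214/371 + 139) = 1/(44355/371) = 371/44355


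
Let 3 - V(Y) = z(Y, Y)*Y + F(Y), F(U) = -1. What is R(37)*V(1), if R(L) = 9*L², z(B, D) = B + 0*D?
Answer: 36963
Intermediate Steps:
z(B, D) = B (z(B, D) = B + 0 = B)
V(Y) = 4 - Y² (V(Y) = 3 - (Y*Y - 1) = 3 - (Y² - 1) = 3 - (-1 + Y²) = 3 + (1 - Y²) = 4 - Y²)
R(37)*V(1) = (9*37²)*(4 - 1*1²) = (9*1369)*(4 - 1*1) = 12321*(4 - 1) = 12321*3 = 36963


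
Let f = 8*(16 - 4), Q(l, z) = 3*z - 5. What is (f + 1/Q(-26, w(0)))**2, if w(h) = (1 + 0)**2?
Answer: 36481/4 ≈ 9120.3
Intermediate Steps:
w(h) = 1 (w(h) = 1**2 = 1)
Q(l, z) = -5 + 3*z
f = 96 (f = 8*12 = 96)
(f + 1/Q(-26, w(0)))**2 = (96 + 1/(-5 + 3*1))**2 = (96 + 1/(-5 + 3))**2 = (96 + 1/(-2))**2 = (96 - 1/2)**2 = (191/2)**2 = 36481/4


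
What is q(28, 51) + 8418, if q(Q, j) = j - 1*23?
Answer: 8446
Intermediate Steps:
q(Q, j) = -23 + j (q(Q, j) = j - 23 = -23 + j)
q(28, 51) + 8418 = (-23 + 51) + 8418 = 28 + 8418 = 8446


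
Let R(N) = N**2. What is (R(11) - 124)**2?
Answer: 9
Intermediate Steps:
(R(11) - 124)**2 = (11**2 - 124)**2 = (121 - 124)**2 = (-3)**2 = 9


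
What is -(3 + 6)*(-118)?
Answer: 1062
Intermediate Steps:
-(3 + 6)*(-118) = -9*(-118) = -1*(-1062) = 1062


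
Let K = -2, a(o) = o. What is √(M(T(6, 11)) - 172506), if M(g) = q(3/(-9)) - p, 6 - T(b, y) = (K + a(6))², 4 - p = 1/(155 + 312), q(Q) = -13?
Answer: 4*I*√2351585505/467 ≈ 415.36*I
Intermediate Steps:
p = 1867/467 (p = 4 - 1/(155 + 312) = 4 - 1/467 = 1867/467 ≈ 3.9979)
T(b, y) = -10 (T(b, y) = 6 - (-2 + 6)² = 6 - 1*4² = 6 - 1*16 = 6 - 16 = -10)
M(g) = -7938/467 (M(g) = -13 - 1*1867/467 = -13 - 1867/467 = -7938/467)
√(M(T(6, 11)) - 172506) = √(-7938/467 - 172506) = √(-80568240/467) = 4*I*√2351585505/467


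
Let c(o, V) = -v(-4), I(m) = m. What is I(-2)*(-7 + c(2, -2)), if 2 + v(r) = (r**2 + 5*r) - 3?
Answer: -4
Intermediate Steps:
v(r) = -5 + r**2 + 5*r (v(r) = -2 + ((r**2 + 5*r) - 3) = -2 + (-3 + r**2 + 5*r) = -5 + r**2 + 5*r)
c(o, V) = 9 (c(o, V) = -(-5 + (-4)**2 + 5*(-4)) = -(-5 + 16 - 20) = -1*(-9) = 9)
I(-2)*(-7 + c(2, -2)) = -2*(-7 + 9) = -2*2 = -4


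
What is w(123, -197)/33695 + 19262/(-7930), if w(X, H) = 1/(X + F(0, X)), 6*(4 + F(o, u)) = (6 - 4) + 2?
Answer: -23300285552/9592528465 ≈ -2.4290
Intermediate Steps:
F(o, u) = -10/3 (F(o, u) = -4 + ((6 - 4) + 2)/6 = -4 + (2 + 2)/6 = -4 + (⅙)*4 = -4 + ⅔ = -10/3)
w(X, H) = 1/(-10/3 + X) (w(X, H) = 1/(X - 10/3) = 1/(-10/3 + X))
w(123, -197)/33695 + 19262/(-7930) = (3/(-10 + 3*123))/33695 + 19262/(-7930) = (3/(-10 + 369))*(1/33695) + 19262*(-1/7930) = (3/359)*(1/33695) - 9631/3965 = 3/12096505 - 9631/3965 = -23300285552/9592528465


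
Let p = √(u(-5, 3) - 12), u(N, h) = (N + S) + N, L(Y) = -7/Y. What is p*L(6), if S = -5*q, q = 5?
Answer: -7*I*√47/6 ≈ -7.9983*I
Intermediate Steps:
S = -25 (S = -5*5 = -25)
u(N, h) = -25 + 2*N (u(N, h) = (N - 25) + N = (-25 + N) + N = -25 + 2*N)
p = I*√47 (p = √((-25 + 2*(-5)) - 12) = √((-25 - 10) - 12) = √(-35 - 12) = √(-47) = I*√47 ≈ 6.8557*I)
p*L(6) = (I*√47)*(-7/6) = -7*I*√47/6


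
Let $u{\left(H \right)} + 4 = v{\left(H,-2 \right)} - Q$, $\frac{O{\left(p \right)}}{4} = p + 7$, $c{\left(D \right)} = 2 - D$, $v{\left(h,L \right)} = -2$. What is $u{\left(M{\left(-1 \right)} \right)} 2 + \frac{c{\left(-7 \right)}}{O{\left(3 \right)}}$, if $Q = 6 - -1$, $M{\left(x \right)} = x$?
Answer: $- \frac{1031}{40} \approx -25.775$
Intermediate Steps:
$Q = 7$ ($Q = 6 + 1 = 7$)
$O{\left(p \right)} = 28 + 4 p$ ($O{\left(p \right)} = 4 \left(p + 7\right) = 4 \left(7 + p\right) = 28 + 4 p$)
$u{\left(H \right)} = -13$ ($u{\left(H \right)} = -4 - 9 = -13$)
$u{\left(M{\left(-1 \right)} \right)} 2 + \frac{c{\left(-7 \right)}}{O{\left(3 \right)}} = \left(-13\right) 2 + \frac{2 - -7}{28 + 4 \cdot 3} = -26 + \frac{2 + 7}{28 + 12} = -26 + \frac{9}{40} = - \frac{1031}{40}$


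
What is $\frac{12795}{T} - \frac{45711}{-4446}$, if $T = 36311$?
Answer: $\frac{190744299}{17937634} \approx 10.634$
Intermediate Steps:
$\frac{12795}{T} - \frac{45711}{-4446} = \frac{12795}{36311} - \frac{45711}{-4446} = 12795 \cdot \frac{1}{36311} - - \frac{5079}{494} = \frac{12795}{36311} + \frac{5079}{494} = \frac{190744299}{17937634}$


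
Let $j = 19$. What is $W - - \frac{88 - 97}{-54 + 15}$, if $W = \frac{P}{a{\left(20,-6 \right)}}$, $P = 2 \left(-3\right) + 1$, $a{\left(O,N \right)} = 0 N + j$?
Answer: $- \frac{8}{247} \approx -0.032389$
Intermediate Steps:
$a{\left(O,N \right)} = 19$ ($a{\left(O,N \right)} = 0 N + 19 = 0 + 19 = 19$)
$P = -5$ ($P = -6 + 1 = -5$)
$W = - \frac{5}{19} \approx -0.26316$
$W - - \frac{88 - 97}{-54 + 15} = - \frac{5}{19} - - \frac{88 - 97}{-54 + 15} = - \frac{5}{19} - - \frac{-9}{-39} = - \frac{5}{19} - - \frac{\left(-9\right) \left(-1\right)}{39} = - \frac{5}{19} - \left(-1\right) \frac{3}{13} = - \frac{5}{19} - - \frac{3}{13} = - \frac{5}{19} + \frac{3}{13} = - \frac{8}{247}$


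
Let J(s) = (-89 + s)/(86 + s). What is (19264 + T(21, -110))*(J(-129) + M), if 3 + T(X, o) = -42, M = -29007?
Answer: -23967688177/43 ≈ -5.5739e+8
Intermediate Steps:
T(X, o) = -45 (T(X, o) = -3 - 42 = -45)
J(s) = (-89 + s)/(86 + s)
(19264 + T(21, -110))*(J(-129) + M) = (19264 - 45)*((-89 - 129)/(86 - 129) - 29007) = 19219*(-218/(-43) - 29007) = 19219*(-1/43*(-218) - 29007) = 19219*(218/43 - 29007) = 19219*(-1247083/43) = -23967688177/43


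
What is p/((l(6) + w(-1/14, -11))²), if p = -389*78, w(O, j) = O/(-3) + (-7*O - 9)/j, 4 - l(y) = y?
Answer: -809539731/38642 ≈ -20950.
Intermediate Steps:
l(y) = 4 - y
w(O, j) = -O/3 + (-9 - 7*O)/j (w(O, j) = O*(-⅓) + (-9 - 7*O)/j = -O/3 + (-9 - 7*O)/j)
p = -30342
p/((l(6) + w(-1/14, -11))²) = -30342/((4 - 1*6) + (⅓)*(-27 - (-21)/14 - 1*(-1/14)*(-11))/(-11))² = -30342/((4 - 6) + (⅓)*(-1/11)*(-27 - (-21)/14 - 1*(-1*1/14)*(-11)))² = -30342/(-2 + (⅓)*(-1/11)*(-27 - 21*(-1/14) - 1*(-1/14)*(-11)))² = -30342/(-2 + (⅓)*(-1/11)*(-27 + 3/2 - 11/14))² = -30342/(-2 + (⅓)*(-1/11)*(-184/7))² = -30342/(-2 + 184/231)² = -30342/((-278/231)²) = -30342/77284/53361 = -30342*53361/77284 = -809539731/38642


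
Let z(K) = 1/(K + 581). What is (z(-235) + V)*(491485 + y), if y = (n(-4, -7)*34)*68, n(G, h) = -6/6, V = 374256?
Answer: 63344272368821/346 ≈ 1.8308e+11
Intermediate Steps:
n(G, h) = -1 (n(G, h) = -6*⅙ = -1)
z(K) = 1/(581 + K)
y = -2312 (y = -1*34*68 = -34*68 = -2312)
(z(-235) + V)*(491485 + y) = (1/(581 - 235) + 374256)*(491485 - 2312) = (1/346 + 374256)*489173 = (129492577/346)*489173 = 63344272368821/346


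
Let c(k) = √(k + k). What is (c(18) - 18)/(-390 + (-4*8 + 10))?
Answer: 3/103 ≈ 0.029126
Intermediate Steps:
c(k) = √2*√k (c(k) = √(2*k) = √2*√k)
(c(18) - 18)/(-390 + (-4*8 + 10)) = (√2*√18 - 18)/(-390 + (-4*8 + 10)) = (√2*(3*√2) - 18)/(-390 + (-32 + 10)) = (6 - 18)/(-390 - 22) = -12/(-412) = -12*(-1/412) = 3/103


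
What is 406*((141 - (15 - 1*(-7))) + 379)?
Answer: 202188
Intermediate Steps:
406*((141 - (15 - 1*(-7))) + 379) = 406*((141 - (15 + 7)) + 379) = 406*((141 - 1*22) + 379) = 406*((141 - 22) + 379) = 406*(119 + 379) = 406*498 = 202188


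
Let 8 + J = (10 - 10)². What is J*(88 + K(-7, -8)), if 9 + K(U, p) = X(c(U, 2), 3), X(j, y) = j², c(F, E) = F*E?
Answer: -2200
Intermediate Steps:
c(F, E) = E*F
K(U, p) = -9 + 4*U² (K(U, p) = -9 + (2*U)² = -9 + 4*U²)
J = -8 (J = -8 + (10 - 10)² = -8 + 0² = -8 + 0 = -8)
J*(88 + K(-7, -8)) = -8*(88 + (-9 + 4*(-7)²)) = -8*(88 + (-9 + 4*49)) = -8*(88 + (-9 + 196)) = -8*(88 + 187) = -8*275 = -2200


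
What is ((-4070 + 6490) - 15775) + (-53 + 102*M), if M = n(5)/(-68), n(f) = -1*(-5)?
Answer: -26831/2 ≈ -13416.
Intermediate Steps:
n(f) = 5
M = -5/68 (M = 5/(-68) = 5*(-1/68) = -5/68 ≈ -0.073529)
((-4070 + 6490) - 15775) + (-53 + 102*M) = ((-4070 + 6490) - 15775) + (-53 + 102*(-5/68)) = (2420 - 15775) + (-53 - 15/2) = -13355 - 121/2 = -26831/2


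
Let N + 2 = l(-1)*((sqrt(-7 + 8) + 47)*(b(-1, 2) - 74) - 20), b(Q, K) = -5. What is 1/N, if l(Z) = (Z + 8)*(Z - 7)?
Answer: 1/213470 ≈ 4.6845e-6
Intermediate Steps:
l(Z) = (-7 + Z)*(8 + Z) (l(Z) = (8 + Z)*(-7 + Z) = (-7 + Z)*(8 + Z))
N = 213470 (N = -2 + (-56 - 1 + (-1)**2)*((sqrt(-7 + 8) + 47)*(-5 - 74) - 20) = -2 + (-56 - 1 + 1)*((sqrt(1) + 47)*(-79) - 20) = -2 - 56*((1 + 47)*(-79) - 20) = -2 - 56*(48*(-79) - 20) = -2 - 56*(-3792 - 20) = -2 - 56*(-3812) = -2 + 213472 = 213470)
1/N = 1/213470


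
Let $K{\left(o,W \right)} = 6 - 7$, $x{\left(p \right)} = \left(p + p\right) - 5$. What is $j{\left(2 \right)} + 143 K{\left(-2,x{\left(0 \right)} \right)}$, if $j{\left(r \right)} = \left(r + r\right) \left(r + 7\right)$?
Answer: $-107$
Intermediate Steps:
$x{\left(p \right)} = -5 + 2 p$ ($x{\left(p \right)} = 2 p - 5 = -5 + 2 p$)
$K{\left(o,W \right)} = -1$ ($K{\left(o,W \right)} = 6 - 7 = -1$)
$j{\left(r \right)} = 2 r \left(7 + r\right)$
$j{\left(2 \right)} + 143 K{\left(-2,x{\left(0 \right)} \right)} = 2 \cdot 2 \left(7 + 2\right) + 143 \left(-1\right) = 2 \cdot 2 \cdot 9 - 143 = 36 - 143 = -107$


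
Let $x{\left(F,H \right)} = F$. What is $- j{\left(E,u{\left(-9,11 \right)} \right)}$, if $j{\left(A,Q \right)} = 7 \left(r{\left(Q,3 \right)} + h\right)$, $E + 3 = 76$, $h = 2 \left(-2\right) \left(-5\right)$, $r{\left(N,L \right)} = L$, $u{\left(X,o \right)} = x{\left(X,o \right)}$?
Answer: $-161$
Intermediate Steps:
$u{\left(X,o \right)} = X$
$h = 20$ ($h = \left(-4\right) \left(-5\right) = 20$)
$E = 73$ ($E = -3 + 76 = 73$)
$j{\left(A,Q \right)} = 161$ ($j{\left(A,Q \right)} = 7 \left(3 + 20\right) = 7 \cdot 23 = 161$)
$- j{\left(E,u{\left(-9,11 \right)} \right)} = \left(-1\right) 161 = -161$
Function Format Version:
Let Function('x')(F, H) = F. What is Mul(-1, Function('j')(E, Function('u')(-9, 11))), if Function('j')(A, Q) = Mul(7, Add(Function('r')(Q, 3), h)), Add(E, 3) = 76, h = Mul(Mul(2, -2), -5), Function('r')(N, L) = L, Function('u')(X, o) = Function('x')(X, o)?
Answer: -161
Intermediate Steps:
Function('u')(X, o) = X
h = 20 (h = Mul(-4, -5) = 20)
E = 73 (E = Add(-3, 76) = 73)
Function('j')(A, Q) = 161 (Function('j')(A, Q) = Mul(7, Add(3, 20)) = Mul(7, 23) = 161)
Mul(-1, Function('j')(E, Function('u')(-9, 11))) = Mul(-1, 161) = -161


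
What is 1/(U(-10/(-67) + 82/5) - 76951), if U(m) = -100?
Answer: -1/77051 ≈ -1.2978e-5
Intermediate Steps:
1/(U(-10/(-67) + 82/5) - 76951) = 1/(-100 - 76951) = 1/(-77051) = -1/77051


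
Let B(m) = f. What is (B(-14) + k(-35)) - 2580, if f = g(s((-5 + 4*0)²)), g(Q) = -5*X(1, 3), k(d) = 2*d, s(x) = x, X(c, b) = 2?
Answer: -2660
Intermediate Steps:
g(Q) = -10 (g(Q) = -5*2 = -10)
f = -10
B(m) = -10
(B(-14) + k(-35)) - 2580 = (-10 + 2*(-35)) - 2580 = (-10 - 70) - 2580 = -80 - 2580 = -2660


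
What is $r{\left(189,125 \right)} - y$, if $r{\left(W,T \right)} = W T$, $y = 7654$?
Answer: $15971$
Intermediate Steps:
$r{\left(W,T \right)} = T W$
$r{\left(189,125 \right)} - y = 125 \cdot 189 - 7654 = 23625 - 7654 = 15971$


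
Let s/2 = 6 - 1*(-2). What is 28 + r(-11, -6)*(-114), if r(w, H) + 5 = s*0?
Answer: 598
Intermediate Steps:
s = 16 (s = 2*(6 - 1*(-2)) = 2*(6 + 2) = 2*8 = 16)
r(w, H) = -5 (r(w, H) = -5 + 16*0 = -5 + 0 = -5)
28 + r(-11, -6)*(-114) = 28 - 5*(-114) = 28 + 570 = 598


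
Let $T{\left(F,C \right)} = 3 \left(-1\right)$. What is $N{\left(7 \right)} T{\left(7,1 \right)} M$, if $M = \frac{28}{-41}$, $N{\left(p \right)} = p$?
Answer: $\frac{588}{41} \approx 14.341$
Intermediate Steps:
$T{\left(F,C \right)} = -3$
$M = - \frac{28}{41}$ ($M = 28 \left(- \frac{1}{41}\right) = - \frac{28}{41} \approx -0.68293$)
$N{\left(7 \right)} T{\left(7,1 \right)} M = 7 \left(-3\right) \left(- \frac{28}{41}\right) = \left(-21\right) \left(- \frac{28}{41}\right) = \frac{588}{41}$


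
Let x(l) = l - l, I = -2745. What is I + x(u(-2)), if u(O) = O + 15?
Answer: -2745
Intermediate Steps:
u(O) = 15 + O
x(l) = 0
I + x(u(-2)) = -2745 + 0 = -2745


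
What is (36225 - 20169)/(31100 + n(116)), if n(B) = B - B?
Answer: 4014/7775 ≈ 0.51627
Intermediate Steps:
n(B) = 0
(36225 - 20169)/(31100 + n(116)) = (36225 - 20169)/(31100 + 0) = 16056/31100 = 16056*(1/31100) = 4014/7775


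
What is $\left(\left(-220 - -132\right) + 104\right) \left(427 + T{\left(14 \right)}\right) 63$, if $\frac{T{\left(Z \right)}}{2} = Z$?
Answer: $458640$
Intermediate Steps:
$T{\left(Z \right)} = 2 Z$
$\left(\left(-220 - -132\right) + 104\right) \left(427 + T{\left(14 \right)}\right) 63 = \left(\left(-220 - -132\right) + 104\right) \left(427 + 2 \cdot 14\right) 63 = \left(\left(-220 + 132\right) + 104\right) \left(427 + 28\right) 63 = \left(-88 + 104\right) 455 \cdot 63 = 16 \cdot 455 \cdot 63 = 7280 \cdot 63 = 458640$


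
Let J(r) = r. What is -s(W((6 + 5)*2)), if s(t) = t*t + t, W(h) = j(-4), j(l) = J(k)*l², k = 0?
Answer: 0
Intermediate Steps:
j(l) = 0 (j(l) = 0*l² = 0)
W(h) = 0
s(t) = t + t² (s(t) = t² + t = t + t²)
-s(W((6 + 5)*2)) = -0*(1 + 0) = -0 = -1*0 = 0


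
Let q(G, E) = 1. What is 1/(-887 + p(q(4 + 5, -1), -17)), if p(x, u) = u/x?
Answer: -1/904 ≈ -0.0011062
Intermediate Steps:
1/(-887 + p(q(4 + 5, -1), -17)) = 1/(-887 - 17/1) = 1/(-887 - 17*1) = 1/(-887 - 17) = 1/(-904) = -1/904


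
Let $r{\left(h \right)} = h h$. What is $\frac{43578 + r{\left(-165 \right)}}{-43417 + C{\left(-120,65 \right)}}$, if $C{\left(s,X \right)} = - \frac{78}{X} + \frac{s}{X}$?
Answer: $- \frac{4602195}{2822303} \approx -1.6307$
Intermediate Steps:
$r{\left(h \right)} = h^{2}$
$\frac{43578 + r{\left(-165 \right)}}{-43417 + C{\left(-120,65 \right)}} = \frac{43578 + \left(-165\right)^{2}}{-43417 + \frac{-78 - 120}{65}} = \frac{43578 + 27225}{-43417 + \frac{1}{65} \left(-198\right)} = \frac{70803}{-43417 - \frac{198}{65}} = \frac{70803}{- \frac{2822303}{65}} = 70803 \left(- \frac{65}{2822303}\right) = - \frac{4602195}{2822303}$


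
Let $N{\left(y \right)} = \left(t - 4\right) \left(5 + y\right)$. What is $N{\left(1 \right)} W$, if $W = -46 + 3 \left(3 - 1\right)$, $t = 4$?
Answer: $0$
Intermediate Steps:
$N{\left(y \right)} = 0$ ($N{\left(y \right)} = \left(4 - 4\right) \left(5 + y\right) = 0 \left(5 + y\right) = 0$)
$W = -40$ ($W = -46 + 3 \cdot 2 = -46 + 6 = -40$)
$N{\left(1 \right)} W = 0 \left(-40\right) = 0$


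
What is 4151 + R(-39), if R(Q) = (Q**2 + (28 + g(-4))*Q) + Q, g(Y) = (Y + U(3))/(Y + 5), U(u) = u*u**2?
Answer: 3644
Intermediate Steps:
U(u) = u**3
g(Y) = (27 + Y)/(5 + Y) (g(Y) = (Y + 3**3)/(Y + 5) = (Y + 27)/(5 + Y) = (27 + Y)/(5 + Y))
R(Q) = Q**2 + 52*Q (R(Q) = (Q**2 + (28 + (27 - 4)/(5 - 4))*Q) + Q = (Q**2 + (28 + 23/1)*Q) + Q = (Q**2 + (28 + 1*23)*Q) + Q = (Q**2 + (28 + 23)*Q) + Q = (Q**2 + 51*Q) + Q = Q**2 + 52*Q)
4151 + R(-39) = 4151 - 39*(52 - 39) = 4151 - 39*13 = 4151 - 507 = 3644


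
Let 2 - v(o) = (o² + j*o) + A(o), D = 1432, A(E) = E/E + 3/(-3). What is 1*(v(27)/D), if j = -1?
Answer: -175/358 ≈ -0.48883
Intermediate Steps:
A(E) = 0 (A(E) = 1 + 3*(-⅓) = 1 - 1 = 0)
v(o) = 2 + o - o² (v(o) = 2 - ((o² - o) + 0) = 2 - (o² - o) = 2 + (o - o²) = 2 + o - o²)
1*(v(27)/D) = 1*((2 + 27 - 1*27²)/1432) = 1*((2 + 27 - 1*729)*(1/1432)) = 1*((2 + 27 - 729)*(1/1432)) = 1*(-700*1/1432) = 1*(-175/358) = -175/358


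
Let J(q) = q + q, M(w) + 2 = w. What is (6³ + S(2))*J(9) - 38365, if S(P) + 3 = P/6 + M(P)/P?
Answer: -34525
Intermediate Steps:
M(w) = -2 + w
J(q) = 2*q
S(P) = -3 + P/6 + (-2 + P)/P (S(P) = -3 + (P/6 + (-2 + P)/P) = -3 + P/6 + (-2 + P)/P)
(6³ + S(2))*J(9) - 38365 = (6³ + (-2 - 2/2 + (⅙)*2))*(2*9) - 38365 = (216 + (-2 - 2*½ + ⅓))*18 - 38365 = (216 + (-2 - 1 + ⅓))*18 - 38365 = (216 - 8/3)*18 - 38365 = (640/3)*18 - 38365 = 3840 - 38365 = -34525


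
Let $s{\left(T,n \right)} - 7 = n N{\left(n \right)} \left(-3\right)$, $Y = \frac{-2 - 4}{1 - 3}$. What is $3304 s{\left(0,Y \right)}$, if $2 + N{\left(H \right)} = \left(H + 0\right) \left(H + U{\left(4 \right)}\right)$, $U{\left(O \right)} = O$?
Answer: $-541856$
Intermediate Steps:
$N{\left(H \right)} = -2 + H \left(4 + H\right)$ ($N{\left(H \right)} = -2 + \left(H + 0\right) \left(H + 4\right) = -2 + H \left(4 + H\right)$)
$Y = 3$ ($Y = - \frac{6}{-2} = \left(-6\right) \left(- \frac{1}{2}\right) = 3$)
$s{\left(T,n \right)} = 7 - 3 n \left(-2 + n^{2} + 4 n\right)$ ($s{\left(T,n \right)} = 7 + n \left(-2 + n^{2} + 4 n\right) \left(-3\right) = 7 - 3 n \left(-2 + n^{2} + 4 n\right)$)
$3304 s{\left(0,Y \right)} = 3304 \left(7 - 9 \left(-2 + 3^{2} + 4 \cdot 3\right)\right) = 3304 \left(7 - 9 \left(-2 + 9 + 12\right)\right) = 3304 \left(7 - 9 \cdot 19\right) = 3304 \left(7 - 171\right) = 3304 \left(-164\right) = -541856$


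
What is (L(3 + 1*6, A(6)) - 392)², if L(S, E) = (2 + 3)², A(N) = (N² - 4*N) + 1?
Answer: 134689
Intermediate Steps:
A(N) = 1 + N² - 4*N
L(S, E) = 25 (L(S, E) = 5² = 25)
(L(3 + 1*6, A(6)) - 392)² = (25 - 392)² = (-367)² = 134689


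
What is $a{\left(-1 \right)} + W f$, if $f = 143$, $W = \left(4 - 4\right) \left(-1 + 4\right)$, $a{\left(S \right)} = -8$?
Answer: $-8$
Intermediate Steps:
$W = 0$ ($W = 0 \cdot 3 = 0$)
$a{\left(-1 \right)} + W f = -8 + 0 \cdot 143 = -8 + 0 = -8$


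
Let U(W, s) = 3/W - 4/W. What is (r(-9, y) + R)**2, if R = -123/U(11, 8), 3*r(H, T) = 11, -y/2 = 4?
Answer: 16564900/9 ≈ 1.8405e+6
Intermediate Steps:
y = -8 (y = -2*4 = -8)
U(W, s) = -1/W
r(H, T) = 11/3 (r(H, T) = (1/3)*11 = 11/3)
R = 1353 (R = -123/((-1/11)) = -123/((-1*1/11)) = -123/(-1/11) = -123*(-11) = -1*(-1353) = 1353)
(r(-9, y) + R)**2 = (11/3 + 1353)**2 = (4070/3)**2 = 16564900/9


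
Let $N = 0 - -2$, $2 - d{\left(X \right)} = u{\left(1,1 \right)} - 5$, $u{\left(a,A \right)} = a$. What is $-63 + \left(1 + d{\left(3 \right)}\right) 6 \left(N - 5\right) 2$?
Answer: $-315$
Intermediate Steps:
$d{\left(X \right)} = 6$ ($d{\left(X \right)} = 2 - \left(1 - 5\right) = 2 - -4 = 2 + 4 = 6$)
$N = 2$ ($N = 0 + 2 = 2$)
$-63 + \left(1 + d{\left(3 \right)}\right) 6 \left(N - 5\right) 2 = -63 + \left(1 + 6\right) 6 \left(2 - 5\right) 2 = -63 + 7 \cdot 6 \left(\left(-3\right) 2\right) = -63 + 42 \left(-6\right) = -63 - 252 = -315$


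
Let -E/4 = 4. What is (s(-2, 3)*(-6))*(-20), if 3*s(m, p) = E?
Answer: -640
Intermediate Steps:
E = -16 (E = -4*4 = -16)
s(m, p) = -16/3 (s(m, p) = (1/3)*(-16) = -16/3)
(s(-2, 3)*(-6))*(-20) = -16/3*(-6)*(-20) = 32*(-20) = -640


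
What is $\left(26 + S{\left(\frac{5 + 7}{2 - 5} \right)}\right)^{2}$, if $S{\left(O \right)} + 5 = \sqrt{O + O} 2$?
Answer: $409 + 168 i \sqrt{2} \approx 409.0 + 237.59 i$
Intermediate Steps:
$S{\left(O \right)} = -5 + 2 \sqrt{2} \sqrt{O}$ ($S{\left(O \right)} = -5 + \sqrt{O + O} 2 = -5 + \sqrt{2 O} 2 = -5 + \sqrt{2} \sqrt{O} 2 = -5 + 2 \sqrt{2} \sqrt{O}$)
$\left(26 + S{\left(\frac{5 + 7}{2 - 5} \right)}\right)^{2} = \left(26 - \left(5 - 2 \sqrt{2} \sqrt{\frac{5 + 7}{2 - 5}}\right)\right)^{2} = \left(26 - \left(5 - 2 \sqrt{2} \sqrt{\frac{12}{-3}}\right)\right)^{2} = \left(26 - \left(5 - 2 \sqrt{2} \sqrt{12 \left(- \frac{1}{3}\right)}\right)\right)^{2} = \left(26 - \left(5 - 2 \sqrt{2} \sqrt{-4}\right)\right)^{2} = \left(26 - \left(5 - 2 \sqrt{2} \cdot 2 i\right)\right)^{2} = \left(26 - \left(5 - 4 i \sqrt{2}\right)\right)^{2} = \left(21 + 4 i \sqrt{2}\right)^{2}$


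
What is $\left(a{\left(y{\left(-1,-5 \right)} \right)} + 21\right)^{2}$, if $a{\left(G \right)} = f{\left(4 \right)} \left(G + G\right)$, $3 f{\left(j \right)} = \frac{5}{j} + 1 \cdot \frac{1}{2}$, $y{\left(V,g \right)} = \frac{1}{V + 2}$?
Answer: $\frac{17689}{36} \approx 491.36$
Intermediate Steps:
$y{\left(V,g \right)} = \frac{1}{2 + V}$
$f{\left(j \right)} = \frac{1}{6} + \frac{5}{3 j}$ ($f{\left(j \right)} = \frac{\frac{5}{j} + 1 \cdot \frac{1}{2}}{3} = \frac{\frac{5}{j} + \frac{1}{2}}{3} = \frac{\frac{1}{2} + \frac{5}{j}}{3} = \frac{1}{6} + \frac{5}{3 j}$)
$a{\left(G \right)} = \frac{7 G}{6}$ ($a{\left(G \right)} = \frac{10 + 4}{6 \cdot 4} \left(G + G\right) = \frac{1}{6} \cdot \frac{1}{4} \cdot 14 \cdot 2 G = \frac{7 \cdot 2 G}{12} = \frac{7 G}{6}$)
$\left(a{\left(y{\left(-1,-5 \right)} \right)} + 21\right)^{2} = \left(\frac{7}{6 \left(2 - 1\right)} + 21\right)^{2} = \left(\frac{7}{6 \cdot 1} + 21\right)^{2} = \left(\frac{7}{6} \cdot 1 + 21\right)^{2} = \left(\frac{7}{6} + 21\right)^{2} = \left(\frac{133}{6}\right)^{2} = \frac{17689}{36}$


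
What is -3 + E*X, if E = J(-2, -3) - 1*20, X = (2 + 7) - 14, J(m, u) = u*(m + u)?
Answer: 22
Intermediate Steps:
X = -5 (X = 9 - 14 = -5)
E = -5 (E = -3*(-2 - 3) - 1*20 = -3*(-5) - 20 = 15 - 20 = -5)
-3 + E*X = -3 - 5*(-5) = -3 + 25 = 22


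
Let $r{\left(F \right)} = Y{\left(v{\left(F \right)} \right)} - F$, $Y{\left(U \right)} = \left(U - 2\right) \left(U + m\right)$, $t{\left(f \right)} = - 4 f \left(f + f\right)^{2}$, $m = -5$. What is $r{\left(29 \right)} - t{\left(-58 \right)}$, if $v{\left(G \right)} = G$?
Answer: $-3121173$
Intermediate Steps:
$t{\left(f \right)} = - 16 f^{3}$ ($t{\left(f \right)} = - 4 f \left(2 f\right)^{2} = - 4 f 4 f^{2} = - 16 f^{3}$)
$Y{\left(U \right)} = \left(-5 + U\right) \left(-2 + U\right)$ ($Y{\left(U \right)} = \left(U - 2\right) \left(U - 5\right) = \left(-2 + U\right) \left(-5 + U\right) = \left(-5 + U\right) \left(-2 + U\right)$)
$r{\left(F \right)} = 10 + F^{2} - 8 F$ ($r{\left(F \right)} = \left(10 + F^{2} - 7 F\right) - F = 10 + F^{2} - 8 F$)
$r{\left(29 \right)} - t{\left(-58 \right)} = \left(10 + 29^{2} - 232\right) - - 16 \left(-58\right)^{3} = \left(10 + 841 - 232\right) - \left(-16\right) \left(-195112\right) = 619 - 3121792 = -3121173$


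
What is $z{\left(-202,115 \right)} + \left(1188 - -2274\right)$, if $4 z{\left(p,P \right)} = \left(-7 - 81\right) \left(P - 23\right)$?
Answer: $1438$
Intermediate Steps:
$z{\left(p,P \right)} = 506 - 22 P$ ($z{\left(p,P \right)} = \frac{\left(-7 - 81\right) \left(P - 23\right)}{4} = \frac{\left(-88\right) \left(-23 + P\right)}{4} = \frac{2024 - 88 P}{4} = 506 - 22 P$)
$z{\left(-202,115 \right)} + \left(1188 - -2274\right) = \left(506 - 2530\right) + \left(1188 - -2274\right) = \left(506 - 2530\right) + \left(1188 + 2274\right) = -2024 + 3462 = 1438$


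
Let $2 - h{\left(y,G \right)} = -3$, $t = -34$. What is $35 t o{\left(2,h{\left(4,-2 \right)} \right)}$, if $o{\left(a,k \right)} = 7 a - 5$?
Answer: $-10710$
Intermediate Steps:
$h{\left(y,G \right)} = 5$ ($h{\left(y,G \right)} = 2 - -3 = 2 + 3 = 5$)
$o{\left(a,k \right)} = -5 + 7 a$
$35 t o{\left(2,h{\left(4,-2 \right)} \right)} = 35 \left(-34\right) \left(-5 + 7 \cdot 2\right) = - 1190 \left(-5 + 14\right) = \left(-1190\right) 9 = -10710$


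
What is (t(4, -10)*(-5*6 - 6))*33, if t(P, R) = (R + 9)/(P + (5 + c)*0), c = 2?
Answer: 297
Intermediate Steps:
t(P, R) = (9 + R)/P (t(P, R) = (R + 9)/(P + (5 + 2)*0) = (9 + R)/(P + 7*0) = (9 + R)/(P + 0) = (9 + R)/P)
(t(4, -10)*(-5*6 - 6))*33 = (((9 - 10)/4)*(-5*6 - 6))*33 = (((¼)*(-1))*(-30 - 6))*33 = -¼*(-36)*33 = 9*33 = 297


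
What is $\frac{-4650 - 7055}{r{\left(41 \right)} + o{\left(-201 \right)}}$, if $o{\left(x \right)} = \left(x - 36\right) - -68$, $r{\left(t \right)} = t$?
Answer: $\frac{11705}{128} \approx 91.445$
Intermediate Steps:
$o{\left(x \right)} = 32 + x$ ($o{\left(x \right)} = \left(x - 36\right) + 68 = \left(-36 + x\right) + 68 = 32 + x$)
$\frac{-4650 - 7055}{r{\left(41 \right)} + o{\left(-201 \right)}} = \frac{-4650 - 7055}{41 + \left(32 - 201\right)} = - \frac{11705}{41 - 169} = - \frac{11705}{-128} = \left(-11705\right) \left(- \frac{1}{128}\right) = \frac{11705}{128}$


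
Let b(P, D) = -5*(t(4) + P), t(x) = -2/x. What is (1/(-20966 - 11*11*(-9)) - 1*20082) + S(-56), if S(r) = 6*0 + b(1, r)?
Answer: -798439215/39754 ≈ -20085.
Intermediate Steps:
b(P, D) = 5/2 - 5*P (b(P, D) = -5*(-2/4 + P) = -5*(-2*1/4 + P) = -5*(-1/2 + P) = 5/2 - 5*P)
S(r) = -5/2 (S(r) = 6*0 + (5/2 - 5*1) = 0 + (5/2 - 5) = 0 - 5/2 = -5/2)
(1/(-20966 - 11*11*(-9)) - 1*20082) + S(-56) = (1/(-20966 - 11*11*(-9)) - 1*20082) - 5/2 = (1/(-20966 - 121*(-9)) - 20082) - 5/2 = (1/(-20966 + 1089) - 20082) - 5/2 = (1/(-19877) - 20082) - 5/2 = (-1/19877 - 20082) - 5/2 = -399169915/19877 - 5/2 = -798439215/39754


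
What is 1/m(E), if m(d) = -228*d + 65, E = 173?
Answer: -1/39379 ≈ -2.5394e-5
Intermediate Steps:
m(d) = 65 - 228*d
1/m(E) = 1/(65 - 228*173) = 1/(65 - 39444) = 1/(-39379) = -1/39379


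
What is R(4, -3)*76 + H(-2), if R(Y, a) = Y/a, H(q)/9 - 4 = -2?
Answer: -250/3 ≈ -83.333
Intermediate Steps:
H(q) = 18 (H(q) = 36 + 9*(-2) = 36 - 18 = 18)
R(4, -3)*76 + H(-2) = (4/(-3))*76 + 18 = (4*(-⅓))*76 + 18 = -4/3*76 + 18 = -304/3 + 18 = -250/3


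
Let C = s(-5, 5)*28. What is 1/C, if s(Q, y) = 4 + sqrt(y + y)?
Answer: 1/42 - sqrt(10)/168 ≈ 0.0049864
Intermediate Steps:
s(Q, y) = 4 + sqrt(2)*sqrt(y) (s(Q, y) = 4 + sqrt(2*y) = 4 + sqrt(2)*sqrt(y))
C = 112 + 28*sqrt(10) (C = (4 + sqrt(2)*sqrt(5))*28 = (4 + sqrt(10))*28 = 112 + 28*sqrt(10) ≈ 200.54)
1/C = 1/(112 + 28*sqrt(10))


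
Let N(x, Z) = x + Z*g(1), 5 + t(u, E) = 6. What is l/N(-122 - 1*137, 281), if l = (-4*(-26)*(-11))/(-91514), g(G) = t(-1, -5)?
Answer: 26/45757 ≈ 0.00056822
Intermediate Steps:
t(u, E) = 1 (t(u, E) = -5 + 6 = 1)
g(G) = 1
N(x, Z) = Z + x (N(x, Z) = x + Z*1 = x + Z = Z + x)
l = 572/45757 (l = (104*(-11))*(-1/91514) = -1144*(-1/91514) = 572/45757 ≈ 0.012501)
l/N(-122 - 1*137, 281) = 572/(45757*(281 + (-122 - 1*137))) = 572/(45757*(281 + (-122 - 137))) = 572/(45757*(281 - 259)) = (572/45757)/22 = (572/45757)*(1/22) = 26/45757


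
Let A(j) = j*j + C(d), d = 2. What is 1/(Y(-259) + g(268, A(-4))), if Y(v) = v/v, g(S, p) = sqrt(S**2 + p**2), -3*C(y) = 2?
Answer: -9/648523 + 6*sqrt(162133)/648523 ≈ 0.0037114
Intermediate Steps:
C(y) = -2/3 (C(y) = -1/3*2 = -2/3)
A(j) = -2/3 + j**2 (A(j) = j*j - 2/3 = j**2 - 2/3 = -2/3 + j**2)
Y(v) = 1
1/(Y(-259) + g(268, A(-4))) = 1/(1 + sqrt(268**2 + (-2/3 + (-4)**2)**2)) = 1/(1 + sqrt(71824 + (-2/3 + 16)**2)) = 1/(1 + sqrt(71824 + (46/3)**2)) = 1/(1 + sqrt(71824 + 2116/9)) = 1/(1 + sqrt(648532/9)) = 1/(1 + 2*sqrt(162133)/3)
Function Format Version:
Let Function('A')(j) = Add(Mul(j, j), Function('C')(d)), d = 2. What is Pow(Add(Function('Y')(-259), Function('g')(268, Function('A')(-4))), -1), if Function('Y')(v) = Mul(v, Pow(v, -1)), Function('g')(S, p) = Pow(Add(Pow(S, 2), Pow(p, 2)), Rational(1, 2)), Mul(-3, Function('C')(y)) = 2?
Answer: Add(Rational(-9, 648523), Mul(Rational(6, 648523), Pow(162133, Rational(1, 2)))) ≈ 0.0037114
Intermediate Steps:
Function('C')(y) = Rational(-2, 3) (Function('C')(y) = Mul(Rational(-1, 3), 2) = Rational(-2, 3))
Function('A')(j) = Add(Rational(-2, 3), Pow(j, 2)) (Function('A')(j) = Add(Mul(j, j), Rational(-2, 3)) = Add(Pow(j, 2), Rational(-2, 3)) = Add(Rational(-2, 3), Pow(j, 2)))
Function('Y')(v) = 1
Pow(Add(Function('Y')(-259), Function('g')(268, Function('A')(-4))), -1) = Pow(Add(1, Pow(Add(Pow(268, 2), Pow(Add(Rational(-2, 3), Pow(-4, 2)), 2)), Rational(1, 2))), -1) = Pow(Add(1, Pow(Add(71824, Pow(Add(Rational(-2, 3), 16), 2)), Rational(1, 2))), -1) = Pow(Add(1, Pow(Add(71824, Pow(Rational(46, 3), 2)), Rational(1, 2))), -1) = Pow(Add(1, Pow(Add(71824, Rational(2116, 9)), Rational(1, 2))), -1) = Pow(Add(1, Pow(Rational(648532, 9), Rational(1, 2))), -1) = Pow(Add(1, Mul(Rational(2, 3), Pow(162133, Rational(1, 2)))), -1)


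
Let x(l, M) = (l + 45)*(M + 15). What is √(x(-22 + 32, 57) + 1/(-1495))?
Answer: √8850697505/1495 ≈ 62.929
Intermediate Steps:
x(l, M) = (15 + M)*(45 + l) (x(l, M) = (45 + l)*(15 + M) = (15 + M)*(45 + l))
√(x(-22 + 32, 57) + 1/(-1495)) = √((675 + 15*(-22 + 32) + 45*57 + 57*(-22 + 32)) + 1/(-1495)) = √((675 + 15*10 + 2565 + 57*10) - 1/1495) = √((675 + 150 + 2565 + 570) - 1/1495) = √(3960 - 1/1495) = √(5920199/1495) = √8850697505/1495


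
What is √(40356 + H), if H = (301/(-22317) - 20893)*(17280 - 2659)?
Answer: I*√82272652578210/519 ≈ 17477.0*I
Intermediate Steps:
H = -158542433354/519 (H = (301*(-1/22317) - 20893)*14621 = (-7/519 - 20893)*14621 = -10843474/519*14621 = -158542433354/519 ≈ -3.0548e+8)
√(40356 + H) = √(40356 - 158542433354/519) = √(-158521488590/519) = I*√82272652578210/519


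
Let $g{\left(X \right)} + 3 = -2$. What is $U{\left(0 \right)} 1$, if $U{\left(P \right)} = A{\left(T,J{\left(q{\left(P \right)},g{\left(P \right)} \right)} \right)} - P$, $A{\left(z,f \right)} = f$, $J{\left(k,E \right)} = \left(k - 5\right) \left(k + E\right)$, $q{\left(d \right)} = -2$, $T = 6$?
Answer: $49$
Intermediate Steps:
$g{\left(X \right)} = -5$ ($g{\left(X \right)} = -3 - 2 = -5$)
$J{\left(k,E \right)} = \left(-5 + k\right) \left(E + k\right)$
$U{\left(P \right)} = 49 - P$ ($U{\left(P \right)} = \left(\left(-2\right)^{2} - -25 - -10 - -10\right) - P = \left(4 + 25 + 10 + 10\right) - P = 49 - P$)
$U{\left(0 \right)} 1 = \left(49 - 0\right) 1 = \left(49 + 0\right) 1 = 49 \cdot 1 = 49$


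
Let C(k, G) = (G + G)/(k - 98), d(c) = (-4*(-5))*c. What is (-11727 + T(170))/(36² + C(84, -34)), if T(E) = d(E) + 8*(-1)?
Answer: -58345/9106 ≈ -6.4073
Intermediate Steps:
d(c) = 20*c
C(k, G) = 2*G/(-98 + k) (C(k, G) = (2*G)/(-98 + k) = 2*G/(-98 + k))
T(E) = -8 + 20*E (T(E) = 20*E + 8*(-1) = 20*E - 8 = -8 + 20*E)
(-11727 + T(170))/(36² + C(84, -34)) = (-11727 + (-8 + 20*170))/(36² + 2*(-34)/(-98 + 84)) = (-11727 + (-8 + 3400))/(1296 + 2*(-34)/(-14)) = (-11727 + 3392)/(1296 + 2*(-34)*(-1/14)) = -8335/(1296 + 34/7) = -8335/9106/7 = -8335*7/9106 = -58345/9106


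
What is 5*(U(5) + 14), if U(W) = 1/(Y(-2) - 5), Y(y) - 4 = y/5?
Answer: 465/7 ≈ 66.429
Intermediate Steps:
Y(y) = 4 + y/5
U(W) = -5/7 (U(W) = 1/((4 + (⅕)*(-2)) - 5) = 1/((4 - ⅖) - 5) = 1/(18/5 - 5) = 1/(-7/5) = -5/7)
5*(U(5) + 14) = 5*(-5/7 + 14) = 5*(93/7) = 465/7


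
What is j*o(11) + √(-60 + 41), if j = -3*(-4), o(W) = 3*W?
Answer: 396 + I*√19 ≈ 396.0 + 4.3589*I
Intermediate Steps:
j = 12
j*o(11) + √(-60 + 41) = 12*(3*11) + √(-60 + 41) = 12*33 + √(-19) = 396 + I*√19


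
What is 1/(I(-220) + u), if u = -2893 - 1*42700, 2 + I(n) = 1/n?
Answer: -220/10030901 ≈ -2.1932e-5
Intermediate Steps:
I(n) = -2 + 1/n
u = -45593 (u = -2893 - 42700 = -45593)
1/(I(-220) + u) = 1/((-2 + 1/(-220)) - 45593) = 1/((-2 - 1/220) - 45593) = 1/(-441/220 - 45593) = 1/(-10030901/220) = -220/10030901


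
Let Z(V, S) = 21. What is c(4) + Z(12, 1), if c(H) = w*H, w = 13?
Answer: 73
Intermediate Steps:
c(H) = 13*H
c(4) + Z(12, 1) = 13*4 + 21 = 52 + 21 = 73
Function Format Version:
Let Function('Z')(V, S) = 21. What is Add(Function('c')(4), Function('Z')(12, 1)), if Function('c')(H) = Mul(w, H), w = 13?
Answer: 73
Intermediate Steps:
Function('c')(H) = Mul(13, H)
Add(Function('c')(4), Function('Z')(12, 1)) = Add(Mul(13, 4), 21) = Add(52, 21) = 73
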